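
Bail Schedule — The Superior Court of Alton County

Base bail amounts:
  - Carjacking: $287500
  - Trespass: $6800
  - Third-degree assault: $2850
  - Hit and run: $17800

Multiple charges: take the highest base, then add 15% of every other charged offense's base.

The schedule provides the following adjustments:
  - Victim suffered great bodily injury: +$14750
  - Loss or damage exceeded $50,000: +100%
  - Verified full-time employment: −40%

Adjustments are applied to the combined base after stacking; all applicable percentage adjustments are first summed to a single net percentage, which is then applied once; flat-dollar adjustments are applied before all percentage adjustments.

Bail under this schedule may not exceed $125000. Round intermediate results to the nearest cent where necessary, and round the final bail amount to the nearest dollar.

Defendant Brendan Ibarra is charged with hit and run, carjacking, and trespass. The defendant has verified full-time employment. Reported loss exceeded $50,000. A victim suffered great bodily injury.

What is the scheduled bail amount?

Base amounts from the schedule: hit and run $17800; carjacking $287500; trespass $6800.
Stacking rule: highest base plus 15% of each additional charge. Highest is carjacking at $287500. Additional: $17800 × 15% = $2670; $6800 × 15% = $1020. Combined base = $287500 + $3690 = $291190.
Victim suffered great bodily injury (+$14750 flat): $291190 + $14750 = $305940.
Net percentage adjustment: +100% −40% = +60%. $305940 × 1.6 = $489504.
Result $489504 exceeds the maximum of $125000; bail is capped at $125000.

$125000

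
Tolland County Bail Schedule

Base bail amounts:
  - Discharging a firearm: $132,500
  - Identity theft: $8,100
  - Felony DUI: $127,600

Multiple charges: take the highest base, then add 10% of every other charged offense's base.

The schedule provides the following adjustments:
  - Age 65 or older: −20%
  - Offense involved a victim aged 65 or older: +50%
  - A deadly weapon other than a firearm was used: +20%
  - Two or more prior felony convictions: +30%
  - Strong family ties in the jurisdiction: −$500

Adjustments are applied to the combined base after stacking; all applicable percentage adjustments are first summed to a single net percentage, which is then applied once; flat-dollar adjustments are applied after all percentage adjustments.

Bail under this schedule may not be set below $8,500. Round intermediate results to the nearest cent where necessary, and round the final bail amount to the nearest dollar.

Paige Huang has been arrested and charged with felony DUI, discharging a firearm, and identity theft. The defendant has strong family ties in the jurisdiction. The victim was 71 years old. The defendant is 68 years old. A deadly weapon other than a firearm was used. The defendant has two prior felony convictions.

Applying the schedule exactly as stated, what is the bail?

Base amounts from the schedule: felony DUI $127,600; discharging a firearm $132,500; identity theft $8,100.
Stacking rule: highest base plus 10% of each additional charge. Highest is discharging a firearm at $132,500. Additional: $127,600 × 10% = $12,760; $8,100 × 10% = $810. Combined base = $132,500 + $13,570 = $146,070.
Net percentage adjustment: −20% +50% +20% +30% = +80%. $146,070 × 1.8 = $262,926.
Strong family ties in the jurisdiction (−$500 flat): $262,926 − $500 = $262,426.
$262,426 is at or above the $8,500 minimum.

$262,426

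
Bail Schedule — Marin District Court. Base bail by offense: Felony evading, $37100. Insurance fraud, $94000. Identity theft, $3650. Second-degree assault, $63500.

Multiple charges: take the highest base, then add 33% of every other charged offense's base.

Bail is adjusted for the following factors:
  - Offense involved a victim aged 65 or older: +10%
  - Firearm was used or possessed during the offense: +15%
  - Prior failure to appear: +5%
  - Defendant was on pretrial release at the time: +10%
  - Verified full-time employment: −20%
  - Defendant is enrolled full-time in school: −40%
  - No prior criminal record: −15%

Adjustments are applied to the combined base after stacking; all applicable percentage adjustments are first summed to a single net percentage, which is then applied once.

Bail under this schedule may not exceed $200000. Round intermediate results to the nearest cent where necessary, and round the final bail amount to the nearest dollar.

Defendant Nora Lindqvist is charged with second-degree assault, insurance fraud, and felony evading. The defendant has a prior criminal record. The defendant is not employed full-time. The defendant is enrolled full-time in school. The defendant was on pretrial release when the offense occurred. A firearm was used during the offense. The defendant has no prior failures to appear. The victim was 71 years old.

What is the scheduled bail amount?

$120838

Base amounts from the schedule: second-degree assault $63500; insurance fraud $94000; felony evading $37100.
Stacking rule: highest base plus 33% of each additional charge. Highest is insurance fraud at $94000. Additional: $63500 × 33% = $20955; $37100 × 33% = $12243. Combined base = $94000 + $33198 = $127198.
Net percentage adjustment: +10% +15% +10% −40% = −5%. $127198 × 0.95 = $120838.10.
$120838.10 is within the $200000 maximum.
Rounded to the nearest dollar: $120838.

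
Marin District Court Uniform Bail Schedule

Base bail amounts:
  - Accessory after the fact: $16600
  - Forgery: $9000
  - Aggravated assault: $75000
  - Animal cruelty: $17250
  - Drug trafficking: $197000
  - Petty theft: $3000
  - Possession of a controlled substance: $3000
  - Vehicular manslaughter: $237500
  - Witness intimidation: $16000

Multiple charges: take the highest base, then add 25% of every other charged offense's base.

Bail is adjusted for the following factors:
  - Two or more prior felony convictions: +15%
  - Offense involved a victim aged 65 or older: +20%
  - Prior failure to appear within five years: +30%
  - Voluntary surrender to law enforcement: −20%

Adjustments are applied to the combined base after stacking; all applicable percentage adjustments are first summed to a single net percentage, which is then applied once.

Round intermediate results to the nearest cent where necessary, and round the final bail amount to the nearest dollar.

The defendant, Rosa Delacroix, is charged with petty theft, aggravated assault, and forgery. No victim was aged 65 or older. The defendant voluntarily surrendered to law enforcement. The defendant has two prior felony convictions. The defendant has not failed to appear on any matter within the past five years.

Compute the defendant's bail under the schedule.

$74100

Base amounts from the schedule: petty theft $3000; aggravated assault $75000; forgery $9000.
Stacking rule: highest base plus 25% of each additional charge. Highest is aggravated assault at $75000. Additional: $3000 × 25% = $750; $9000 × 25% = $2250. Combined base = $75000 + $3000 = $78000.
Net percentage adjustment: +15% −20% = −5%. $78000 × 0.95 = $74100.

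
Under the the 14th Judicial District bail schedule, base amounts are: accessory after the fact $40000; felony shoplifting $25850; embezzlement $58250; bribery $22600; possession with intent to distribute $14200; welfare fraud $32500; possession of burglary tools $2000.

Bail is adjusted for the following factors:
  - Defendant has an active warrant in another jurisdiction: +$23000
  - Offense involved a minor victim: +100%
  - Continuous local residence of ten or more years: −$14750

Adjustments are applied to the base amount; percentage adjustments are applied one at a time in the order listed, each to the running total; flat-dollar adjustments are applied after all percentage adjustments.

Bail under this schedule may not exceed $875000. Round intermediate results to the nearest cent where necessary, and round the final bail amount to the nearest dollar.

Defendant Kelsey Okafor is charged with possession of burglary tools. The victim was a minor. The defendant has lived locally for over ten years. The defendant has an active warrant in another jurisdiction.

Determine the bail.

Base amounts from the schedule: possession of burglary tools $2000.
Single charge. Combined base = $2000.
Offense involved a minor victim (+100%): $2000 × 2 = $4000.
Defendant has an active warrant in another jurisdiction (+$23000 flat): $4000 + $23000 = $27000.
Continuous local residence of ten or more years (−$14750 flat): $27000 − $14750 = $12250.
$12250 is within the $875000 maximum.

$12250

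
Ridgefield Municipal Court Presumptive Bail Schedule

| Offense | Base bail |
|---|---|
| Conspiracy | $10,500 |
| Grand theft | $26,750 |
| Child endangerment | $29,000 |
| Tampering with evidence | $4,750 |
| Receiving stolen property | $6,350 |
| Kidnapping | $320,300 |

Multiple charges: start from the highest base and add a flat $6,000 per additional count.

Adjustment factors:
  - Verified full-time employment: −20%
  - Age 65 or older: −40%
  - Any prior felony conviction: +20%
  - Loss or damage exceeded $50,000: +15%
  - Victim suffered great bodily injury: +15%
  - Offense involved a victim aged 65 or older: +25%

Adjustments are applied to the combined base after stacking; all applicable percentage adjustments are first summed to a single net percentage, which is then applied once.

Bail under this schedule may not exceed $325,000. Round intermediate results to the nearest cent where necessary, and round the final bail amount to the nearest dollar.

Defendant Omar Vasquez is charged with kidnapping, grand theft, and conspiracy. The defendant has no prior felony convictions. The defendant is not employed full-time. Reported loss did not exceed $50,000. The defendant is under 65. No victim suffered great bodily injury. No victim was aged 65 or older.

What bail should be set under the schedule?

Base amounts from the schedule: kidnapping $320,300; grand theft $26,750; conspiracy $10,500.
Stacking rule: highest base plus $6,000 per additional charge. Highest is kidnapping at $320,300; 2 additional charges → +$12,000. Combined base = $332,300.
No adjustment factors apply to this defendant.
Result $332,300 exceeds the maximum of $325,000; bail is capped at $325,000.

$325,000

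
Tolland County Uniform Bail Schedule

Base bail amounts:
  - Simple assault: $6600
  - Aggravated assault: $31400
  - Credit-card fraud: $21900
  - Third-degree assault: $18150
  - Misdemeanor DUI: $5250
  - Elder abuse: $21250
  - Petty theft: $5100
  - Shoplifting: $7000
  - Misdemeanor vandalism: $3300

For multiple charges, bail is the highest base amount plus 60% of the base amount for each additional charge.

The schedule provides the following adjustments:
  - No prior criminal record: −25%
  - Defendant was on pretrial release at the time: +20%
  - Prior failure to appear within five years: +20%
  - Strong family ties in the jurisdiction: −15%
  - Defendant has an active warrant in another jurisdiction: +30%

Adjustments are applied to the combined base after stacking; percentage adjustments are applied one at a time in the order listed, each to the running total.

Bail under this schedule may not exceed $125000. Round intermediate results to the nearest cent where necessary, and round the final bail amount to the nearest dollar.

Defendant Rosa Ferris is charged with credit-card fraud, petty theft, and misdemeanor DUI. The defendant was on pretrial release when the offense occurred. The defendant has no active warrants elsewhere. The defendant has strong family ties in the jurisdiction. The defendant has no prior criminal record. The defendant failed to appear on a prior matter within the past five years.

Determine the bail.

$25805

Base amounts from the schedule: credit-card fraud $21900; petty theft $5100; misdemeanor DUI $5250.
Stacking rule: highest base plus 60% of each additional charge. Highest is credit-card fraud at $21900. Additional: $5100 × 60% = $3060; $5250 × 60% = $3150. Combined base = $21900 + $6210 = $28110.
No prior criminal record (−25%): $28110 × 0.75 = $21082.50.
Defendant was on pretrial release at the time (+20%): $21082.50 × 1.2 = $25299.
Prior failure to appear within five years (+20%): $25299 × 1.2 = $30358.80.
Strong family ties in the jurisdiction (−15%): $30358.80 × 0.85 = $25804.98.
$25804.98 is within the $125000 maximum.
Rounded to the nearest dollar: $25805.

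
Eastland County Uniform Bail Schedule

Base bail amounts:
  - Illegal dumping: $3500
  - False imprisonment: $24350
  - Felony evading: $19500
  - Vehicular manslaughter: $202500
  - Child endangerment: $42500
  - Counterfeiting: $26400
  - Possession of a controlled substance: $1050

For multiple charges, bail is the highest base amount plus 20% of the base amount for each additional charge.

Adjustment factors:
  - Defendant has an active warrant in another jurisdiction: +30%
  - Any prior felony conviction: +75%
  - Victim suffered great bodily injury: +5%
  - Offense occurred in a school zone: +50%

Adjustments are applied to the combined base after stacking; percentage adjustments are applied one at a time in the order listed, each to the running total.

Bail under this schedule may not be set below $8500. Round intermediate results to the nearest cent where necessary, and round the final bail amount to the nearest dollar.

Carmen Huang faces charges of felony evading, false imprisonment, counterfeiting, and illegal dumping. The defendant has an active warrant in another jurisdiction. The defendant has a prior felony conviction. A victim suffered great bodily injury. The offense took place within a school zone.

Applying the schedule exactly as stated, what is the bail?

Base amounts from the schedule: felony evading $19500; false imprisonment $24350; counterfeiting $26400; illegal dumping $3500.
Stacking rule: highest base plus 20% of each additional charge. Highest is counterfeiting at $26400. Additional: $19500 × 20% = $3900; $24350 × 20% = $4870; $3500 × 20% = $700. Combined base = $26400 + $9470 = $35870.
Defendant has an active warrant in another jurisdiction (+30%): $35870 × 1.3 = $46631.
Any prior felony conviction (+75%): $46631 × 1.75 = $81604.25.
Victim suffered great bodily injury (+5%): $81604.25 × 1.05 = $85684.46.
Offense occurred in a school zone (+50%): $85684.46 × 1.5 = $128526.69.
$128526.69 is at or above the $8500 minimum.
Rounded to the nearest dollar: $128527.

$128527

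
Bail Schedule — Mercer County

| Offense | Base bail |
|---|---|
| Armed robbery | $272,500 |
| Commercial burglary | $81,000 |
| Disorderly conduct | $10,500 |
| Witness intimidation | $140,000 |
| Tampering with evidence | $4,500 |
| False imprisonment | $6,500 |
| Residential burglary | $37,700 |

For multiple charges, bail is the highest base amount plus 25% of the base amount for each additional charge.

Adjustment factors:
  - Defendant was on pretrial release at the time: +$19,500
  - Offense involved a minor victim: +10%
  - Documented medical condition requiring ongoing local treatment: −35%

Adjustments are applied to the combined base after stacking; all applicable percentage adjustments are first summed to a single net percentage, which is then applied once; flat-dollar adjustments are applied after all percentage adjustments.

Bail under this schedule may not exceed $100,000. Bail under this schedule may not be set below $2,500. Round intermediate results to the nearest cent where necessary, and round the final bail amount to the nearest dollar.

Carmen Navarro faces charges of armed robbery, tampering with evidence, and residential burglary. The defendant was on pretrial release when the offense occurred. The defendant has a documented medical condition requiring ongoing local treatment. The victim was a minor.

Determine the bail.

$100,000

Base amounts from the schedule: armed robbery $272,500; tampering with evidence $4,500; residential burglary $37,700.
Stacking rule: highest base plus 25% of each additional charge. Highest is armed robbery at $272,500. Additional: $4,500 × 25% = $1,125; $37,700 × 25% = $9,425. Combined base = $272,500 + $10,550 = $283,050.
Net percentage adjustment: +10% −35% = −25%. $283,050 × 0.75 = $212,287.50.
Defendant was on pretrial release at the time (+$19,500 flat): $212,287.50 + $19,500 = $231,787.50.
Result $231,787.50 exceeds the maximum of $100,000; bail is capped at $100,000.
$100,000 is at or above the $2,500 minimum.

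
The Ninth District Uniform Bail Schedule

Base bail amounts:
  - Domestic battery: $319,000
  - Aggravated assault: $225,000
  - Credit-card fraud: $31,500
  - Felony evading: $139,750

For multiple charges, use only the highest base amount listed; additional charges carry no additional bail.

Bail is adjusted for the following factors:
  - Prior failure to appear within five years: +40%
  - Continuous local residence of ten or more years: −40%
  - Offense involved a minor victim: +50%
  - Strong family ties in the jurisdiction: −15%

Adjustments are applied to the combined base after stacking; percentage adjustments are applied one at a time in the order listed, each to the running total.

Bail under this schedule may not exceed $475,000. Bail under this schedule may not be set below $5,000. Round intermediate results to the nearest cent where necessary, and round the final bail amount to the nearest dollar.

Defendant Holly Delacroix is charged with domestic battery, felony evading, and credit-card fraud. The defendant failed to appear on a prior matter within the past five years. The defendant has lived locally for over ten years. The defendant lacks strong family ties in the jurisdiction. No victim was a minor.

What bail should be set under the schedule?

Base amounts from the schedule: domestic battery $319,000; felony evading $139,750; credit-card fraud $31,500.
Stacking rule: use the highest base only. Highest is domestic battery at $319,000. Combined base = $319,000.
Prior failure to appear within five years (+40%): $319,000 × 1.4 = $446,600.
Continuous local residence of ten or more years (−40%): $446,600 × 0.6 = $267,960.
$267,960 is within the $475,000 maximum.
$267,960 is at or above the $5,000 minimum.

$267,960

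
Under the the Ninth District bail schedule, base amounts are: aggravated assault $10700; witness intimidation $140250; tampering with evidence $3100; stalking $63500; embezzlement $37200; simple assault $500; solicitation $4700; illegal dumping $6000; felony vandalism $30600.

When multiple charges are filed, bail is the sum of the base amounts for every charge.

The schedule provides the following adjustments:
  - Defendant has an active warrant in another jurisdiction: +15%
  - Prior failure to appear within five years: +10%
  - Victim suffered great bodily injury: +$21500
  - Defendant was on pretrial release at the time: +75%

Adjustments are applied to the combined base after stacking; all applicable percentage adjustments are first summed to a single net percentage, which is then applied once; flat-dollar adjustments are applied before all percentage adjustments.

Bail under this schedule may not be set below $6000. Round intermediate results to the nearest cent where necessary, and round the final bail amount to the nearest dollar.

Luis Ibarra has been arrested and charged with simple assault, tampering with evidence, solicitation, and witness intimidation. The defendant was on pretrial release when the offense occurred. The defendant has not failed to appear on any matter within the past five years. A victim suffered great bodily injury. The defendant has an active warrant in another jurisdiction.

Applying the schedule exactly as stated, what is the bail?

Base amounts from the schedule: simple assault $500; tampering with evidence $3100; solicitation $4700; witness intimidation $140250.
Stacking rule: sum of all bases. $500 + $3100 + $4700 + $140250 = $148550.
Victim suffered great bodily injury (+$21500 flat): $148550 + $21500 = $170050.
Net percentage adjustment: +15% +75% = +90%. $170050 × 1.9 = $323095.
$323095 is at or above the $6000 minimum.

$323095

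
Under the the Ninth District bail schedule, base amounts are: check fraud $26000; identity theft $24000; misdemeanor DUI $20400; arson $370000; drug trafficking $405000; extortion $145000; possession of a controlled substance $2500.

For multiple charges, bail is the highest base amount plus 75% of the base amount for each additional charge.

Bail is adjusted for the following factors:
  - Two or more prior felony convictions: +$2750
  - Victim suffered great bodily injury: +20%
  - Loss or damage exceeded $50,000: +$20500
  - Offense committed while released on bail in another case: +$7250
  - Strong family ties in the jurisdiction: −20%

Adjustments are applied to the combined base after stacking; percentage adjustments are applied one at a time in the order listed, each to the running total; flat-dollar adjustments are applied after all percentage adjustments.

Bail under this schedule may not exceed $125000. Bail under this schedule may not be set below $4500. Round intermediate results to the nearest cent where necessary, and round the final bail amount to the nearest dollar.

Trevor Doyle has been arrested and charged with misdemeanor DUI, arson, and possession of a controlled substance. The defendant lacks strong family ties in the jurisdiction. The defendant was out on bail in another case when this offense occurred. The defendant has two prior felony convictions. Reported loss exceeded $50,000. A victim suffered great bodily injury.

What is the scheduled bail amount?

$125000

Base amounts from the schedule: misdemeanor DUI $20400; arson $370000; possession of a controlled substance $2500.
Stacking rule: highest base plus 75% of each additional charge. Highest is arson at $370000. Additional: $20400 × 75% = $15300; $2500 × 75% = $1875. Combined base = $370000 + $17175 = $387175.
Victim suffered great bodily injury (+20%): $387175 × 1.2 = $464610.
Two or more prior felony convictions (+$2750 flat): $464610 + $2750 = $467360.
Loss or damage exceeded $50,000 (+$20500 flat): $467360 + $20500 = $487860.
Offense committed while released on bail in another case (+$7250 flat): $487860 + $7250 = $495110.
Result $495110 exceeds the maximum of $125000; bail is capped at $125000.
$125000 is at or above the $4500 minimum.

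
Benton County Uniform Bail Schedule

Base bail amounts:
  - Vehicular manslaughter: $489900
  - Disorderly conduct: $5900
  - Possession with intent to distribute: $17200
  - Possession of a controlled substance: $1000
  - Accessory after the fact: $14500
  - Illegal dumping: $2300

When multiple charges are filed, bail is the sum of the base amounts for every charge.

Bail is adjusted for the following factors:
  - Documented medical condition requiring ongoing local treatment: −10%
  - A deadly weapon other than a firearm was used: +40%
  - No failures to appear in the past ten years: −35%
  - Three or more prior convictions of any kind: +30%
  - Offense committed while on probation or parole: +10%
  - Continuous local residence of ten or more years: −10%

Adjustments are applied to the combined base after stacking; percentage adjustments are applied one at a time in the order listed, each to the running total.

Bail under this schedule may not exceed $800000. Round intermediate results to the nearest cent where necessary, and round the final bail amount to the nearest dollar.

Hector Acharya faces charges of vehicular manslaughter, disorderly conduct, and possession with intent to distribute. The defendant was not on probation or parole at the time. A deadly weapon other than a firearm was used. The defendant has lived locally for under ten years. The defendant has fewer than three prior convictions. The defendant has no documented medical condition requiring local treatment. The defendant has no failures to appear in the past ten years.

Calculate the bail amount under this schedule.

$466830

Base amounts from the schedule: vehicular manslaughter $489900; disorderly conduct $5900; possession with intent to distribute $17200.
Stacking rule: sum of all bases. $489900 + $5900 + $17200 = $513000.
A deadly weapon other than a firearm was used (+40%): $513000 × 1.4 = $718200.
No failures to appear in the past ten years (−35%): $718200 × 0.65 = $466830.
$466830 is within the $800000 maximum.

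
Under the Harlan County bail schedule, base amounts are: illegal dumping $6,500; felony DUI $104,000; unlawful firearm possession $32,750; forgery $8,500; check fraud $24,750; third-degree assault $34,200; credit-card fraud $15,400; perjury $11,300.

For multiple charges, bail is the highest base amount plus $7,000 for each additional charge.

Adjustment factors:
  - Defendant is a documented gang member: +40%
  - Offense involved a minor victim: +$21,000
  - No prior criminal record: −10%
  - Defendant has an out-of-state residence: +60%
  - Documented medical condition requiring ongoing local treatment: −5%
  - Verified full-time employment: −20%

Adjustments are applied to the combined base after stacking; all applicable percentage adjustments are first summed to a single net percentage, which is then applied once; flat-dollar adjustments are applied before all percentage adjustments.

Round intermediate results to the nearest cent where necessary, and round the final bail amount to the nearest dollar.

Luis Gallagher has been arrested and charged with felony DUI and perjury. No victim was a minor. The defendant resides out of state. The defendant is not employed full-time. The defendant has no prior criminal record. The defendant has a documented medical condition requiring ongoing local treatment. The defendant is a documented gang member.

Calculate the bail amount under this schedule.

$205,350

Base amounts from the schedule: felony DUI $104,000; perjury $11,300.
Stacking rule: highest base plus $7,000 per additional charge. Highest is felony DUI at $104,000; 1 additional charge → +$7,000. Combined base = $111,000.
Net percentage adjustment: +40% −10% +60% −5% = +85%. $111,000 × 1.85 = $205,350.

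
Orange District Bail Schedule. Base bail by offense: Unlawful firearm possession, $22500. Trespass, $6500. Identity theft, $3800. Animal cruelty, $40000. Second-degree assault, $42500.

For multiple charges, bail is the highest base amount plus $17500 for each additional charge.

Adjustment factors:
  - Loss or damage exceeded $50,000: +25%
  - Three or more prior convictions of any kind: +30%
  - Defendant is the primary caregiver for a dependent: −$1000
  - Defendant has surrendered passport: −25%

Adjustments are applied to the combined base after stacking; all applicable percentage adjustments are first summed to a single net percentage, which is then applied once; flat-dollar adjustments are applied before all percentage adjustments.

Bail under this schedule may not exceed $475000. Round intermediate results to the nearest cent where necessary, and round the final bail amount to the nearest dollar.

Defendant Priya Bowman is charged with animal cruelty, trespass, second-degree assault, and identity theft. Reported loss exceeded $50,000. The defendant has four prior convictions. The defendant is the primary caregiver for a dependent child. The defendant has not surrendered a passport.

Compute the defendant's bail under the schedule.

$145700

Base amounts from the schedule: animal cruelty $40000; trespass $6500; second-degree assault $42500; identity theft $3800.
Stacking rule: highest base plus $17500 per additional charge. Highest is second-degree assault at $42500; 3 additional charges → +$52500. Combined base = $95000.
Defendant is the primary caregiver for a dependent (−$1000 flat): $95000 − $1000 = $94000.
Net percentage adjustment: +25% +30% = +55%. $94000 × 1.55 = $145700.
$145700 is within the $475000 maximum.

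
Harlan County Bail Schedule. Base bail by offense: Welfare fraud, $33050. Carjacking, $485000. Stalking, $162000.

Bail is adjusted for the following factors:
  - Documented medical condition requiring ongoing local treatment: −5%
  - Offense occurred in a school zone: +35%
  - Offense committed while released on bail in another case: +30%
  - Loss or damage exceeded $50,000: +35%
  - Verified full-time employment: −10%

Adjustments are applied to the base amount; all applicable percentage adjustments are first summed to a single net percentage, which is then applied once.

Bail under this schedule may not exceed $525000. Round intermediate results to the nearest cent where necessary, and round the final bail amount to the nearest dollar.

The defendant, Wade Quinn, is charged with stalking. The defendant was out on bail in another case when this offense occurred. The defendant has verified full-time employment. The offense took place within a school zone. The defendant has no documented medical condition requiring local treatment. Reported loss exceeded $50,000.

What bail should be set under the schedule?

$307800

Base amounts from the schedule: stalking $162000.
Single charge. Combined base = $162000.
Net percentage adjustment: +35% +30% +35% −10% = +90%. $162000 × 1.9 = $307800.
$307800 is within the $525000 maximum.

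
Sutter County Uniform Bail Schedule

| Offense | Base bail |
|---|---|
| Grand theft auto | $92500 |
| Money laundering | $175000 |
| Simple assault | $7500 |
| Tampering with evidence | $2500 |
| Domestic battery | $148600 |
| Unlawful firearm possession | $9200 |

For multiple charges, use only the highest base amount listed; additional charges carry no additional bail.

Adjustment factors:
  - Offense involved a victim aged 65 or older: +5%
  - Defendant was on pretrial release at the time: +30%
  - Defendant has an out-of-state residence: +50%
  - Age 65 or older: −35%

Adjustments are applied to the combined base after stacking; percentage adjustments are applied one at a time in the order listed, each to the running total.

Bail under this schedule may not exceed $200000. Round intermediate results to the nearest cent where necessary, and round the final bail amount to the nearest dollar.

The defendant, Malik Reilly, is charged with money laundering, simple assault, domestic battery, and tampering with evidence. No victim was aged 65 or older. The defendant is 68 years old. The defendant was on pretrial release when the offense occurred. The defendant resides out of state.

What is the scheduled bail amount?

$200000

Base amounts from the schedule: money laundering $175000; simple assault $7500; domestic battery $148600; tampering with evidence $2500.
Stacking rule: use the highest base only. Highest is money laundering at $175000. Combined base = $175000.
Defendant was on pretrial release at the time (+30%): $175000 × 1.3 = $227500.
Defendant has an out-of-state residence (+50%): $227500 × 1.5 = $341250.
Age 65 or older (−35%): $341250 × 0.65 = $221812.50.
Result $221812.50 exceeds the maximum of $200000; bail is capped at $200000.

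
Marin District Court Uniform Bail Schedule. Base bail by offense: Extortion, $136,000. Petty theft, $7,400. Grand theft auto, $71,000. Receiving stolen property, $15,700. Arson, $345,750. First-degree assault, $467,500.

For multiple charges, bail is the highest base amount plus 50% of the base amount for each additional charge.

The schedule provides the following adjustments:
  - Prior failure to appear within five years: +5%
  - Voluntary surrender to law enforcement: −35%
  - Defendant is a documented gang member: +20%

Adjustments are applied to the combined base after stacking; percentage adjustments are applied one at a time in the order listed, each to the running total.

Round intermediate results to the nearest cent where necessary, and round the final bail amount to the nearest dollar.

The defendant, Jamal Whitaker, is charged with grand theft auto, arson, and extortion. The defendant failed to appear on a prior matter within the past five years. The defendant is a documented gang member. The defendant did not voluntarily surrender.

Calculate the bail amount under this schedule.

$566,055

Base amounts from the schedule: grand theft auto $71,000; arson $345,750; extortion $136,000.
Stacking rule: highest base plus 50% of each additional charge. Highest is arson at $345,750. Additional: $71,000 × 50% = $35,500; $136,000 × 50% = $68,000. Combined base = $345,750 + $103,500 = $449,250.
Prior failure to appear within five years (+5%): $449,250 × 1.05 = $471,712.50.
Defendant is a documented gang member (+20%): $471,712.50 × 1.2 = $566,055.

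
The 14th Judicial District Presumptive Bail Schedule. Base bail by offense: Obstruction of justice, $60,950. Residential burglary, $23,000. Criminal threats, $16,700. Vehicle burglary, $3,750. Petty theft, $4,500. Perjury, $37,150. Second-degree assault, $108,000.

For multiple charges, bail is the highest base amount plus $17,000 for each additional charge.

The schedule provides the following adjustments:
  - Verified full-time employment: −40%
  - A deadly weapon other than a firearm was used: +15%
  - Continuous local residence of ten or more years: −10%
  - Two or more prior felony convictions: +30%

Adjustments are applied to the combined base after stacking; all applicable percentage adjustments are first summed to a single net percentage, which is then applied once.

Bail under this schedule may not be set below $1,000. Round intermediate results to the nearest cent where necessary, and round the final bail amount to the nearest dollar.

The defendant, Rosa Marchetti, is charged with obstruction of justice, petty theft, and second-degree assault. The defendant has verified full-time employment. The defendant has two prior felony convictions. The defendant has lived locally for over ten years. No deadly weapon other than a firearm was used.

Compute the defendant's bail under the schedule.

$113,600

Base amounts from the schedule: obstruction of justice $60,950; petty theft $4,500; second-degree assault $108,000.
Stacking rule: highest base plus $17,000 per additional charge. Highest is second-degree assault at $108,000; 2 additional charges → +$34,000. Combined base = $142,000.
Net percentage adjustment: −40% −10% +30% = −20%. $142,000 × 0.8 = $113,600.
$113,600 is at or above the $1,000 minimum.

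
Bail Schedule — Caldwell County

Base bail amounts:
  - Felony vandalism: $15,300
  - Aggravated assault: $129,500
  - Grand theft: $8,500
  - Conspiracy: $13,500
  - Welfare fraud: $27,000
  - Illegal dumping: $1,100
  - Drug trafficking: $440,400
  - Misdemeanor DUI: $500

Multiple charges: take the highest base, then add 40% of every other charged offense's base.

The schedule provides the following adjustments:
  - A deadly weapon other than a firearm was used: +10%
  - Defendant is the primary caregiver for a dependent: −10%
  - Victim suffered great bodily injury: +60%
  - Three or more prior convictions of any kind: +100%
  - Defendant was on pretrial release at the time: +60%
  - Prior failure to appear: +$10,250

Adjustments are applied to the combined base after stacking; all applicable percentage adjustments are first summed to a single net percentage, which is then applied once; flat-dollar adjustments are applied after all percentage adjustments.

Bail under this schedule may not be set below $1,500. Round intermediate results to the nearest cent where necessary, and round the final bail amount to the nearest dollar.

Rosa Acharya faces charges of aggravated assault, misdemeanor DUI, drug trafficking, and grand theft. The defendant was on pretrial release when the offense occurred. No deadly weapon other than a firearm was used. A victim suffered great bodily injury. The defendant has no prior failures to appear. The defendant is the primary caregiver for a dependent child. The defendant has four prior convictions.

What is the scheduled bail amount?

$1,536,980

Base amounts from the schedule: aggravated assault $129,500; misdemeanor DUI $500; drug trafficking $440,400; grand theft $8,500.
Stacking rule: highest base plus 40% of each additional charge. Highest is drug trafficking at $440,400. Additional: $129,500 × 40% = $51,800; $500 × 40% = $200; $8,500 × 40% = $3,400. Combined base = $440,400 + $55,400 = $495,800.
Net percentage adjustment: −10% +60% +100% +60% = +210%. $495,800 × 3.1 = $1,536,980.
$1,536,980 is at or above the $1,500 minimum.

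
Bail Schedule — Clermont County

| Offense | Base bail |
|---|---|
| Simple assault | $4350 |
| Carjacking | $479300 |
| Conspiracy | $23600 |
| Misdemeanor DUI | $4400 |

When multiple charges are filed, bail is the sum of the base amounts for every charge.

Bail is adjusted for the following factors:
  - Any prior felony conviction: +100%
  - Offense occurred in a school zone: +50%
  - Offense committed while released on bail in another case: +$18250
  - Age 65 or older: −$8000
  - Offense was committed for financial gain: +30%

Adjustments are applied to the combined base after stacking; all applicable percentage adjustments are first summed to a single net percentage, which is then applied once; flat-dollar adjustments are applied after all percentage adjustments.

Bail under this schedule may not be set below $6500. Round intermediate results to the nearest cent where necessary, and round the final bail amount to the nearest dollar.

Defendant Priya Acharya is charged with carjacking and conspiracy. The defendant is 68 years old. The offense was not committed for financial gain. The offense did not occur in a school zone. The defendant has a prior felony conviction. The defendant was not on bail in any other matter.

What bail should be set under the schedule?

Base amounts from the schedule: carjacking $479300; conspiracy $23600.
Stacking rule: sum of all bases. $479300 + $23600 = $502900.
Any prior felony conviction (+100%): $502900 × 2 = $1005800.
Age 65 or older (−$8000 flat): $1005800 − $8000 = $997800.
$997800 is at or above the $6500 minimum.

$997800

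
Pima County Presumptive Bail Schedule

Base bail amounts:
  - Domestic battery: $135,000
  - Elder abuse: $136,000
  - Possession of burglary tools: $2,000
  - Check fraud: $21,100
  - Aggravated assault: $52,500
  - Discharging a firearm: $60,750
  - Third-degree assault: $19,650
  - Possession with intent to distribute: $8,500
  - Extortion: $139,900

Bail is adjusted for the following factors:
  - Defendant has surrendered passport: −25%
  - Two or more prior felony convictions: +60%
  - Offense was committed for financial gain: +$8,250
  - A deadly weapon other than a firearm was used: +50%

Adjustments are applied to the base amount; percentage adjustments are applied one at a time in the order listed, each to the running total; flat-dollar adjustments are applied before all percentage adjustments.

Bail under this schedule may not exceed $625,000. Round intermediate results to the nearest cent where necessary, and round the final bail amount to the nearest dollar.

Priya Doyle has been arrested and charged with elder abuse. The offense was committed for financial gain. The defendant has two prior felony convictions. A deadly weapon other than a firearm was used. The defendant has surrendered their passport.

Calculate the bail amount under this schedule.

Base amounts from the schedule: elder abuse $136,000.
Single charge. Combined base = $136,000.
Offense was committed for financial gain (+$8,250 flat): $136,000 + $8,250 = $144,250.
Defendant has surrendered passport (−25%): $144,250 × 0.75 = $108,187.50.
Two or more prior felony convictions (+60%): $108,187.50 × 1.6 = $173,100.
A deadly weapon other than a firearm was used (+50%): $173,100 × 1.5 = $259,650.
$259,650 is within the $625,000 maximum.

$259,650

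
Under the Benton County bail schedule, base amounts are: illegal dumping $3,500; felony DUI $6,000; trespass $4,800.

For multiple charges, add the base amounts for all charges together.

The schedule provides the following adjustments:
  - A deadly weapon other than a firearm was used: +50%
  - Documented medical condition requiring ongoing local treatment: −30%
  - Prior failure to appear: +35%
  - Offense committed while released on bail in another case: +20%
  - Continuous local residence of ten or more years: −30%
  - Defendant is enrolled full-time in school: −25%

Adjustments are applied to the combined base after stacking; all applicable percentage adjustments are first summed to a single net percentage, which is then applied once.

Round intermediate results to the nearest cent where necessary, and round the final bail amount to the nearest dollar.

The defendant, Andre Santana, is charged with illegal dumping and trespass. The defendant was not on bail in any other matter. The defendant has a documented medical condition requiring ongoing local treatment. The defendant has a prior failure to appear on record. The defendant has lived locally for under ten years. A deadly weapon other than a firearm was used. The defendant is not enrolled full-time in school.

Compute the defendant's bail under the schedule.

$12,865

Base amounts from the schedule: illegal dumping $3,500; trespass $4,800.
Stacking rule: sum of all bases. $3,500 + $4,800 = $8,300.
Net percentage adjustment: +50% −30% +35% = +55%. $8,300 × 1.55 = $12,865.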